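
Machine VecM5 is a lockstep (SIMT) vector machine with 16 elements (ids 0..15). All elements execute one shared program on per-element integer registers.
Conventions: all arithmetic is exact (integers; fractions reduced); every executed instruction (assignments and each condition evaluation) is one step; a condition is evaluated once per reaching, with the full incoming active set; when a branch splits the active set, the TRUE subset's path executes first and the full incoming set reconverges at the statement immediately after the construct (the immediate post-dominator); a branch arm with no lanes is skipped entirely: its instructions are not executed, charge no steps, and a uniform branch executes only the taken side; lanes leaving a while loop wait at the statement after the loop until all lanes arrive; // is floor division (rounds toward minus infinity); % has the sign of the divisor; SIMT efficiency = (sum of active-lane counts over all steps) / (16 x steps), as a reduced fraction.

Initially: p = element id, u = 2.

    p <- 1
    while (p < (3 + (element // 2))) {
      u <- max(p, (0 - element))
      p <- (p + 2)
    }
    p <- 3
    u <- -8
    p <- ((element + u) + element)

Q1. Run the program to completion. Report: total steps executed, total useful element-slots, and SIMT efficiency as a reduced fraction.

Answer: 20 steps, 224 useful, 7/10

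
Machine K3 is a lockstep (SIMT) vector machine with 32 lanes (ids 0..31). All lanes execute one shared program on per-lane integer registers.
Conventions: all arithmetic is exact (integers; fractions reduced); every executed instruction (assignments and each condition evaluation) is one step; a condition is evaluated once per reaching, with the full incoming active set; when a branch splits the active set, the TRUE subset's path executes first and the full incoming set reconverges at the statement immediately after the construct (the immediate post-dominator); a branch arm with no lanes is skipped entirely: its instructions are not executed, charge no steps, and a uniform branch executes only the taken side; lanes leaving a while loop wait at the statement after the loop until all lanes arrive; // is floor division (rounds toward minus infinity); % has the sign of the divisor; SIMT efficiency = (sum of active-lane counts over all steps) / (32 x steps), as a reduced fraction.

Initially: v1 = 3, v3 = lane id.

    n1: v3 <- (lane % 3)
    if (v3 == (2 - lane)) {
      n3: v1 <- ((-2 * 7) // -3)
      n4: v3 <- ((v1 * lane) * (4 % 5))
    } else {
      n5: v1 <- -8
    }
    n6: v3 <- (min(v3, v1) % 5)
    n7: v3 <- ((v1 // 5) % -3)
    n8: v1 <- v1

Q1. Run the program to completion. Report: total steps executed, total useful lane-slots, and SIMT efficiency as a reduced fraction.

Answer: 8 steps, 193 useful, 193/256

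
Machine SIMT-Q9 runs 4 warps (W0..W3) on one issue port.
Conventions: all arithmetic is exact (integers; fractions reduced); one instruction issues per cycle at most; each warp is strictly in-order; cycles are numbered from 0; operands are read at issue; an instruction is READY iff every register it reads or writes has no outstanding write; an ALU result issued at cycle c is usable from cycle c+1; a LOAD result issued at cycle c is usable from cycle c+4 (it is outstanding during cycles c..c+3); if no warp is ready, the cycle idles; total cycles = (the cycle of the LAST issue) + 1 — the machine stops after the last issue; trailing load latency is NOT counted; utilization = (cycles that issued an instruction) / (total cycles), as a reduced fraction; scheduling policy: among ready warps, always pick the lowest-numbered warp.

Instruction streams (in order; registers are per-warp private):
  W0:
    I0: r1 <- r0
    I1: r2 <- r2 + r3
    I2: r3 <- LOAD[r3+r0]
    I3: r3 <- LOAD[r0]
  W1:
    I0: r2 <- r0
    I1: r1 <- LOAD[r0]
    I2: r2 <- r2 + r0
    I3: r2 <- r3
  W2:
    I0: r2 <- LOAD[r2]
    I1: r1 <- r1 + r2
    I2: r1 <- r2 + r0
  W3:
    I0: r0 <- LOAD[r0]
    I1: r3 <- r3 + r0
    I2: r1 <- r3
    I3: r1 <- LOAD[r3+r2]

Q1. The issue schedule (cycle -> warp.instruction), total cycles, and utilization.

cycle 0: W0.I0
cycle 1: W0.I1
cycle 2: W0.I2
cycle 3: W1.I0
cycle 4: W1.I1
cycle 5: W1.I2
cycle 6: W0.I3
cycle 7: W1.I3
cycle 8: W2.I0
cycle 9: W3.I0
cycle 10: idle
cycle 11: idle
cycle 12: W2.I1
cycle 13: W2.I2
cycle 14: W3.I1
cycle 15: W3.I2
cycle 16: W3.I3

Answer: 17 cycles, utilization 15/17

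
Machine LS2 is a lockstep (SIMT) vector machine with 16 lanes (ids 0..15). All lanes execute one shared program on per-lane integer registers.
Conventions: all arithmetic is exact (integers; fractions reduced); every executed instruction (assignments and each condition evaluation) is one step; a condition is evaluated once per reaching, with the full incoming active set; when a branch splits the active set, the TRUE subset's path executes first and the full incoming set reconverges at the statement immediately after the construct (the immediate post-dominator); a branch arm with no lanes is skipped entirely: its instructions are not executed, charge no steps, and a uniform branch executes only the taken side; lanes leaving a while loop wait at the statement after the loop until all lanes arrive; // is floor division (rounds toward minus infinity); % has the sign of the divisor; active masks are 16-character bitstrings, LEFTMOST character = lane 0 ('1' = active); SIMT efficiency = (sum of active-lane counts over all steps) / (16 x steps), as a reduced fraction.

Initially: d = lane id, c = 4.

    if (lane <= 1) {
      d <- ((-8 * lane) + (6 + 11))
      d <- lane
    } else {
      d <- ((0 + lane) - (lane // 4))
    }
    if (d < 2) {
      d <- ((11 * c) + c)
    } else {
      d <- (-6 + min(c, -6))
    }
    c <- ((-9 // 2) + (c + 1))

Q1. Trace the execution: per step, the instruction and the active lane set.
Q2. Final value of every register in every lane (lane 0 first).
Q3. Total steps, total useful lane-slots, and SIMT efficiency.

step 0: eval (lane <= 1)             1111111111111111
step 1: d <- ((-8 * lane) + (6 + 11)) 1100000000000000
step 2: d <- lane                    1100000000000000
step 3: d <- ((0 + lane) - (lane // 4)) 0011111111111111
step 4: eval (d < 2)                 1111111111111111
step 5: d <- ((11 * c) + c)          1100000000000000
step 6: d <- (-6 + min(c, -6))       0011111111111111
step 7: c <- ((-9 // 2) + (c + 1))   1111111111111111

Answer: 8 steps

d: 48,48,-12,-12,-12,-12,-12,-12,-12,-12,-12,-12,-12,-12,-12,-12
c: 0,0,0,0,0,0,0,0,0,0,0,0,0,0,0,0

steps = 8; useful = 82; efficiency = 82/128 = 41/64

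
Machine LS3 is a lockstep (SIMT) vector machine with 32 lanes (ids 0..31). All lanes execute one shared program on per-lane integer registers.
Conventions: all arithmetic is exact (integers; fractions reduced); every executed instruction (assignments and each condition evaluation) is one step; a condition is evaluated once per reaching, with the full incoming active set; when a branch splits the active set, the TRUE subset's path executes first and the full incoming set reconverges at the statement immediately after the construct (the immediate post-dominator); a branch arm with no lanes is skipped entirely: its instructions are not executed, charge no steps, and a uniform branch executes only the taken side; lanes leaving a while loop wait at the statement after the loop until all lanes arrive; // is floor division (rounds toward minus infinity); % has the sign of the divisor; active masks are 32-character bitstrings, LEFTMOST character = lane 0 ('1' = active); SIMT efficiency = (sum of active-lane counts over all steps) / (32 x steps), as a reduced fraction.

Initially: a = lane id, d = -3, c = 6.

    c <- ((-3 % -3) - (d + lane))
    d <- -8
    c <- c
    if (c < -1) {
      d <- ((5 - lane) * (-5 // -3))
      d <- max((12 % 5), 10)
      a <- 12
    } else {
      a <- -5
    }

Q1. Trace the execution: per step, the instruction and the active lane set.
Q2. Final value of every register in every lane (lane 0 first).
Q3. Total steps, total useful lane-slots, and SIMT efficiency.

step 0: c <- ((-3 % -3) - (d + lane)) 11111111111111111111111111111111
step 1: d <- -8                      11111111111111111111111111111111
step 2: c <- c                       11111111111111111111111111111111
step 3: eval (c < -1)                11111111111111111111111111111111
step 4: d <- ((5 - lane) * (-5 // -3)) 00000111111111111111111111111111
step 5: d <- max((12 % 5), 10)       00000111111111111111111111111111
step 6: a <- 12                      00000111111111111111111111111111
step 7: a <- -5                      11111000000000000000000000000000

Answer: 8 steps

a: -5,-5,-5,-5,-5,12,12,12,12,12,12,12,12,12,12,12,12,12,12,12,12,12,12,12,12,12,12,12,12,12,12,12
d: -8,-8,-8,-8,-8,10,10,10,10,10,10,10,10,10,10,10,10,10,10,10,10,10,10,10,10,10,10,10,10,10,10,10
c: 3,2,1,0,-1,-2,-3,-4,-5,-6,-7,-8,-9,-10,-11,-12,-13,-14,-15,-16,-17,-18,-19,-20,-21,-22,-23,-24,-25,-26,-27,-28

steps = 8; useful = 214; efficiency = 214/256 = 107/128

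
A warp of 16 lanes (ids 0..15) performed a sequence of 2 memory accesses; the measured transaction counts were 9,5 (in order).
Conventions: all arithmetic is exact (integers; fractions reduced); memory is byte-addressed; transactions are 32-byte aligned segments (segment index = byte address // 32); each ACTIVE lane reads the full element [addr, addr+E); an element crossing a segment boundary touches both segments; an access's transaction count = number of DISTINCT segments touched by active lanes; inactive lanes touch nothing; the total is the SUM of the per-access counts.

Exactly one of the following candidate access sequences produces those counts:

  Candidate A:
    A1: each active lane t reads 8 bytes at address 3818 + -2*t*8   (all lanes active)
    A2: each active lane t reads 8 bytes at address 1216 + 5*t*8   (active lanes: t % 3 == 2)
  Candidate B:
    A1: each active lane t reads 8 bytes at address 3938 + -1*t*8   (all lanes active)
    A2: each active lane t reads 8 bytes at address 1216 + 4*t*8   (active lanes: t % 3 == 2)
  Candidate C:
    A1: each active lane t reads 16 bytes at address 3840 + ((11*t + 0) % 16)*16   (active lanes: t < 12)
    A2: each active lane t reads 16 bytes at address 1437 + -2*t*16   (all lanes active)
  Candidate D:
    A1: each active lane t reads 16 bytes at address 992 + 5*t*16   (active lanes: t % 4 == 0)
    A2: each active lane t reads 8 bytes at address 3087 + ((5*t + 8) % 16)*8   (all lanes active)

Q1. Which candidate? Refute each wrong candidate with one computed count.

B: A1 gives 5 transactions, not 9
C: A1 gives 7 transactions, not 9
D: A1 gives 4 transactions, not 9
A: all counts match (9,5)

Answer: A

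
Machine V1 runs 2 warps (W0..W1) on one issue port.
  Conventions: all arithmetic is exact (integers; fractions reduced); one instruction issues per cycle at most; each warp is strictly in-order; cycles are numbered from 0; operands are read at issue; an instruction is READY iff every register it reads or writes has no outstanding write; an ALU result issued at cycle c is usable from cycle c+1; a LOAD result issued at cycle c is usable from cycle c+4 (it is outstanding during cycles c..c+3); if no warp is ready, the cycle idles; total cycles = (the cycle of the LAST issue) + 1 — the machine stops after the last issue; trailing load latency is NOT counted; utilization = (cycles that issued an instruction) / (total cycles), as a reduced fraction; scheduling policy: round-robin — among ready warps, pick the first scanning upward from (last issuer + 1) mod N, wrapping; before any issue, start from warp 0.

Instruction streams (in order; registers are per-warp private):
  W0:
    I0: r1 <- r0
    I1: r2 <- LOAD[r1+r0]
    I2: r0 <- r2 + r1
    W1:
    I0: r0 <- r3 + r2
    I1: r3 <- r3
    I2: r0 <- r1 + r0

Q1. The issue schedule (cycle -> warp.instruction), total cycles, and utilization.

cycle 0: W0.I0
cycle 1: W1.I0
cycle 2: W0.I1
cycle 3: W1.I1
cycle 4: W1.I2
cycle 5: idle
cycle 6: W0.I2

Answer: 7 cycles, utilization 6/7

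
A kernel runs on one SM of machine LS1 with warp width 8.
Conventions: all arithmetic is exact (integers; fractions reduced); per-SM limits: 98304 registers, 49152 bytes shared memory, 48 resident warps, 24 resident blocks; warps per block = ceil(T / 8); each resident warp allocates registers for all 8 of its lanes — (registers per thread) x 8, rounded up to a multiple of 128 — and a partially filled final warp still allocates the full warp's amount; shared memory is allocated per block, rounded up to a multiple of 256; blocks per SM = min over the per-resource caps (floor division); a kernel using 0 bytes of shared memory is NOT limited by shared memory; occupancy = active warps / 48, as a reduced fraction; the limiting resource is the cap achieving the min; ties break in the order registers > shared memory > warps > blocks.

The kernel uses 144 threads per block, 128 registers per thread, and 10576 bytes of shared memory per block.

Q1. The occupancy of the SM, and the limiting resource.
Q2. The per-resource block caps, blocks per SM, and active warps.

Answer: occupancy 3/4, limited by warps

registers: 5 blocks
shared memory: 4 blocks
warps: 2 blocks
blocks: 24 blocks

Answer: 2 blocks, 36 active warps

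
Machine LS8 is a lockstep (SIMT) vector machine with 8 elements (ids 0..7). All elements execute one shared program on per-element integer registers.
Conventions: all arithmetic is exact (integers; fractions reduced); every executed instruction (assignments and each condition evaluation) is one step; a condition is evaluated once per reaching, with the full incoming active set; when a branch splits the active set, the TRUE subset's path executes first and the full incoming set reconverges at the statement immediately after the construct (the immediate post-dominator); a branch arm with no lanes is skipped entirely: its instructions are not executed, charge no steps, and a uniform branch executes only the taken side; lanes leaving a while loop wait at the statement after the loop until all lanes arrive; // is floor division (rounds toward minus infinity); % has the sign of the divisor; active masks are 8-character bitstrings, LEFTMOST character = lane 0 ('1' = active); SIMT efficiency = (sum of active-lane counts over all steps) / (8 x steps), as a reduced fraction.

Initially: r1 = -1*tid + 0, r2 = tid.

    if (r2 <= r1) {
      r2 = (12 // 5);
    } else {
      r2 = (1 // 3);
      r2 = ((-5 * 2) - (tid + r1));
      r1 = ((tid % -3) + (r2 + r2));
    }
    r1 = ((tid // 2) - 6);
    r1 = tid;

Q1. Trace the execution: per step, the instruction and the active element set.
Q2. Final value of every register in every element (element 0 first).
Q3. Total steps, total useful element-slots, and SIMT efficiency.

step 0: eval (r2 <= r1)              11111111
step 1: r2 <- (12 // 5)              10000000
step 2: r2 <- (1 // 3)               01111111
step 3: r2 <- ((-5 * 2) - (tid + r1)) 01111111
step 4: r1 <- ((tid % -3) + (r2 + r2)) 01111111
step 5: r1 <- ((tid // 2) - 6)       11111111
step 6: r1 <- tid                    11111111

Answer: 7 steps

r1: 0,1,2,3,4,5,6,7
r2: 2,-10,-10,-10,-10,-10,-10,-10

steps = 7; useful = 46; efficiency = 46/56 = 23/28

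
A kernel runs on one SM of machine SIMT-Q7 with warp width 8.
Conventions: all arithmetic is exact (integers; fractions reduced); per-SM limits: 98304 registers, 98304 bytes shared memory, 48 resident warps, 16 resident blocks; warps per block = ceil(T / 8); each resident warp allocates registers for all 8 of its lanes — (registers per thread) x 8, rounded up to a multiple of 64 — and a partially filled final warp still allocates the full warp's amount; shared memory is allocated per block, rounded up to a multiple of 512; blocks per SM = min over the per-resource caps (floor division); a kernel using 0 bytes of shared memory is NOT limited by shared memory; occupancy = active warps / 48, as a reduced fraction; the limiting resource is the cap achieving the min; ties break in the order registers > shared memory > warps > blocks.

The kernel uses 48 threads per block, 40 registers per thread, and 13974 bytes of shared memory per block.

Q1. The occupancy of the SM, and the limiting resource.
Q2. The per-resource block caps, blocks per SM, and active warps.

Answer: occupancy 3/4, limited by shared memory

registers: 51 blocks
shared memory: 6 blocks
warps: 8 blocks
blocks: 16 blocks

Answer: 6 blocks, 36 active warps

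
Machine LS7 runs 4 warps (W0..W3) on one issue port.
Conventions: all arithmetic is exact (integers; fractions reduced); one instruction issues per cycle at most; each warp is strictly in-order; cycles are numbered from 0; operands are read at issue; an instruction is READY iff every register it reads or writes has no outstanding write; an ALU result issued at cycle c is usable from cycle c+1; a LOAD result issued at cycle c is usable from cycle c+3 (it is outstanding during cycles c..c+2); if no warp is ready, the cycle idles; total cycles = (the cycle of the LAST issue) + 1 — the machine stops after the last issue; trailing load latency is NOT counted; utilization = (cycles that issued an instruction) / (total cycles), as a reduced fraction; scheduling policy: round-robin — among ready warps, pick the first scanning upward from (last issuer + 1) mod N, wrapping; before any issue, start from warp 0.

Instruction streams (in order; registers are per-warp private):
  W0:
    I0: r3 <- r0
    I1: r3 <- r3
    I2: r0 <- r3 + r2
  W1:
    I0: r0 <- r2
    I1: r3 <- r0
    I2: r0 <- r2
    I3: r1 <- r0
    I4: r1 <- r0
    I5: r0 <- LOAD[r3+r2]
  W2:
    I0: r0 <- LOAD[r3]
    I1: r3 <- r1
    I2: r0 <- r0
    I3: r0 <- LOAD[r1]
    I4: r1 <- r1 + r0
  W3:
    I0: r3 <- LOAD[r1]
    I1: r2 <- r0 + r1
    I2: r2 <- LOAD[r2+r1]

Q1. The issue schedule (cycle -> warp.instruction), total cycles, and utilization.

cycle 0: W0.I0
cycle 1: W1.I0
cycle 2: W2.I0
cycle 3: W3.I0
cycle 4: W0.I1
cycle 5: W1.I1
cycle 6: W2.I1
cycle 7: W3.I1
cycle 8: W0.I2
cycle 9: W1.I2
cycle 10: W2.I2
cycle 11: W3.I2
cycle 12: W1.I3
cycle 13: W2.I3
cycle 14: W1.I4
cycle 15: W1.I5
cycle 16: W2.I4

Answer: 17 cycles, utilization 1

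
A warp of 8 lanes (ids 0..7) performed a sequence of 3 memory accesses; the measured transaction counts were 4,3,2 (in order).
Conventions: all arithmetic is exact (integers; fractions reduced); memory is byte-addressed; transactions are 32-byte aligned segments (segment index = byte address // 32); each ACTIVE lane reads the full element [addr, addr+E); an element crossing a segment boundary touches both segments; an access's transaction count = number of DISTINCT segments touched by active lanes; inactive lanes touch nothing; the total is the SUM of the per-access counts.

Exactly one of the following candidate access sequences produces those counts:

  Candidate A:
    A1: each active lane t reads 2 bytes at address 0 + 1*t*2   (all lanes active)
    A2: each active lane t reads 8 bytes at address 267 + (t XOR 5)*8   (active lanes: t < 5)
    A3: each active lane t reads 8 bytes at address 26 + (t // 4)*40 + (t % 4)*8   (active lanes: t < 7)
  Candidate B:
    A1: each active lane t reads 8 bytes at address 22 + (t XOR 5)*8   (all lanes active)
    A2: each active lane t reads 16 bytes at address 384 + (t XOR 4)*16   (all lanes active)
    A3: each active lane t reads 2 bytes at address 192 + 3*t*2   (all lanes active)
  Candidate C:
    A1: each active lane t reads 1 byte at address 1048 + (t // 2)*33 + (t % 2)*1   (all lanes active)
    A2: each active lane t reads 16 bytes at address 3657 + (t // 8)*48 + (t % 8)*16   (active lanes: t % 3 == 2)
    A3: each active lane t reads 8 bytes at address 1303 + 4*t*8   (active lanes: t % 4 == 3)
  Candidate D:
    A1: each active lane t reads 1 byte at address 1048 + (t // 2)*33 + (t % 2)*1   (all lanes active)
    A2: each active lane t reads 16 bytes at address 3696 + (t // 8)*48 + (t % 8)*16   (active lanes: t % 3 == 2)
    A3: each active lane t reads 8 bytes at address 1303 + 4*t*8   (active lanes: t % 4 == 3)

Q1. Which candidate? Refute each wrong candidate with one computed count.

A: A1 gives 1 transaction, not 4
B: A1 gives 3 transactions, not 4
D: A2 gives 2 transactions, not 3
C: all counts match (4,3,2)

Answer: C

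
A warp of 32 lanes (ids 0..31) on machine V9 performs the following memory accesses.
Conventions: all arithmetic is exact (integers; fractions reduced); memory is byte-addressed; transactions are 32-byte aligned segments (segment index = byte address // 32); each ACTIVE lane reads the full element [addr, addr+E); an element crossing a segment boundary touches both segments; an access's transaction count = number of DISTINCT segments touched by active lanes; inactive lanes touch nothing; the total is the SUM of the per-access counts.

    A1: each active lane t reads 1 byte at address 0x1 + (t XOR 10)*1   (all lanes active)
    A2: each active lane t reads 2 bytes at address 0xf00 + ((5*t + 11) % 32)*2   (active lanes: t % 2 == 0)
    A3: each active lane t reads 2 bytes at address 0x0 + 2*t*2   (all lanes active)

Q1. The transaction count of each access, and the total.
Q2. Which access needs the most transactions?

A1: 2 transactions
A2: 2 transactions
A3: 4 transactions

Answer: 2,2,4; total 8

Answer: A3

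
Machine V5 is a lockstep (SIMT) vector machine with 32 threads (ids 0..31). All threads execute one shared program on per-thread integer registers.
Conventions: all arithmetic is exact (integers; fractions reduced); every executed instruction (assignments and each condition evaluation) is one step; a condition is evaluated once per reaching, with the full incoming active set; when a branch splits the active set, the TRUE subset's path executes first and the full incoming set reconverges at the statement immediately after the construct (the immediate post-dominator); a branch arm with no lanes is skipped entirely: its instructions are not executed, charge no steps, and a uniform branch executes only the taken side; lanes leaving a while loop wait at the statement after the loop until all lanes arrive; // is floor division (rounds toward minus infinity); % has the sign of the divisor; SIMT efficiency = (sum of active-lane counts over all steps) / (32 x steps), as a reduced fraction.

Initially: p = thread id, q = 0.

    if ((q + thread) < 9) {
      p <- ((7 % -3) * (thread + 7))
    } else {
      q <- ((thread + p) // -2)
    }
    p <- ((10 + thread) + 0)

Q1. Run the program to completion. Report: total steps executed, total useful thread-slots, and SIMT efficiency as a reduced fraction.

Answer: 4 steps, 96 useful, 3/4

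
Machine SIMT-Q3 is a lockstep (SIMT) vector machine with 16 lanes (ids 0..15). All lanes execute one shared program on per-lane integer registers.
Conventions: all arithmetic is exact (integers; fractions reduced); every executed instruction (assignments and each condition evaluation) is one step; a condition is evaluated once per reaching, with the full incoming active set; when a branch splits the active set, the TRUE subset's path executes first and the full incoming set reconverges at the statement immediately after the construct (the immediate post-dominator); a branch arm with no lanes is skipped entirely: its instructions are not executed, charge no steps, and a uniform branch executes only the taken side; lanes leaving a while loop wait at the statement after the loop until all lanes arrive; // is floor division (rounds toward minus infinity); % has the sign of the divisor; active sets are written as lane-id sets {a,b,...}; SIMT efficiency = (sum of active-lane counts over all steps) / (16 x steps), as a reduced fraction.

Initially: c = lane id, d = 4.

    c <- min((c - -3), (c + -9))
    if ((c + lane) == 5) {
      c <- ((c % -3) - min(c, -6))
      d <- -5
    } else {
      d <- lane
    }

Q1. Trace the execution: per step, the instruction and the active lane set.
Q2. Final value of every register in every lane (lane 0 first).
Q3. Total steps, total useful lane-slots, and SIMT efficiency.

step 0: c <- min((c - -3), (c + -9)) {0,1,2,3,4,5,6,7,8,9,10,11,12,13,14,15}
step 1: eval ((c + lane) == 5)       {0,1,2,3,4,5,6,7,8,9,10,11,12,13,14,15}
step 2: c <- ((c % -3) - min(c, -6)) {7}
step 3: d <- -5                      {7}
step 4: d <- lane                    {0,1,2,3,4,5,6,8,9,10,11,12,13,14,15}

Answer: 5 steps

c: -9,-8,-7,-6,-5,-4,-3,4,-1,0,1,2,3,4,5,6
d: 0,1,2,3,4,5,6,-5,8,9,10,11,12,13,14,15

steps = 5; useful = 49; efficiency = 49/80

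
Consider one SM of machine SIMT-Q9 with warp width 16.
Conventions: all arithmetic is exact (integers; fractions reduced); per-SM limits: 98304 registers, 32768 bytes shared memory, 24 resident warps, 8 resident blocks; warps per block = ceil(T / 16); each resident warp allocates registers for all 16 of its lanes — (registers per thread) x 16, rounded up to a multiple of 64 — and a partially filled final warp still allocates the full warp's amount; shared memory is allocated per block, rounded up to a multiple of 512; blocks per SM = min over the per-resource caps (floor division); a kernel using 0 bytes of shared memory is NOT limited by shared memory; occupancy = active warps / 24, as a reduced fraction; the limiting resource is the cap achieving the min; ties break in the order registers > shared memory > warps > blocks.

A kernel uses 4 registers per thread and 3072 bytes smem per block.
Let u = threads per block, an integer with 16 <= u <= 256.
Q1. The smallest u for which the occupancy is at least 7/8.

Answer: u = 33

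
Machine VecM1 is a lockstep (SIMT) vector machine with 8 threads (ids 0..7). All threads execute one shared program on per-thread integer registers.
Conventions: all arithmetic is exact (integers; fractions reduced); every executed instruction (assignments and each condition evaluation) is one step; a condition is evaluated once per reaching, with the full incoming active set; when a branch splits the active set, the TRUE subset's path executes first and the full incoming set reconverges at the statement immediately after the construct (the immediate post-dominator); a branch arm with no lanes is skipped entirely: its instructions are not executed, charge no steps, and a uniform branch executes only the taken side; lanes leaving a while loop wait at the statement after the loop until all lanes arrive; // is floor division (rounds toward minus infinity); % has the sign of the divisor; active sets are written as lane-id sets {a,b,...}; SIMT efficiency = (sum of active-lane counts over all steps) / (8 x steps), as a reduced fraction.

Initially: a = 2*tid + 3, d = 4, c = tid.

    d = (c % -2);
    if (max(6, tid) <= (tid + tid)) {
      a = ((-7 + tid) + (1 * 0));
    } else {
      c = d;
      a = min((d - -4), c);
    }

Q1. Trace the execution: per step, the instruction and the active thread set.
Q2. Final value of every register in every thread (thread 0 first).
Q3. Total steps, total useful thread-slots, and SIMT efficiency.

step 0: d <- (c % -2)                {0,1,2,3,4,5,6,7}
step 1: eval (max(6, tid) <= (tid + tid)) {0,1,2,3,4,5,6,7}
step 2: a <- ((-7 + tid) + (1 * 0))  {3,4,5,6,7}
step 3: c <- d                       {0,1,2}
step 4: a <- min((d - -4), c)        {0,1,2}

Answer: 5 steps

a: 0,-1,0,-4,-3,-2,-1,0
d: 0,-1,0,-1,0,-1,0,-1
c: 0,-1,0,3,4,5,6,7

steps = 5; useful = 27; efficiency = 27/40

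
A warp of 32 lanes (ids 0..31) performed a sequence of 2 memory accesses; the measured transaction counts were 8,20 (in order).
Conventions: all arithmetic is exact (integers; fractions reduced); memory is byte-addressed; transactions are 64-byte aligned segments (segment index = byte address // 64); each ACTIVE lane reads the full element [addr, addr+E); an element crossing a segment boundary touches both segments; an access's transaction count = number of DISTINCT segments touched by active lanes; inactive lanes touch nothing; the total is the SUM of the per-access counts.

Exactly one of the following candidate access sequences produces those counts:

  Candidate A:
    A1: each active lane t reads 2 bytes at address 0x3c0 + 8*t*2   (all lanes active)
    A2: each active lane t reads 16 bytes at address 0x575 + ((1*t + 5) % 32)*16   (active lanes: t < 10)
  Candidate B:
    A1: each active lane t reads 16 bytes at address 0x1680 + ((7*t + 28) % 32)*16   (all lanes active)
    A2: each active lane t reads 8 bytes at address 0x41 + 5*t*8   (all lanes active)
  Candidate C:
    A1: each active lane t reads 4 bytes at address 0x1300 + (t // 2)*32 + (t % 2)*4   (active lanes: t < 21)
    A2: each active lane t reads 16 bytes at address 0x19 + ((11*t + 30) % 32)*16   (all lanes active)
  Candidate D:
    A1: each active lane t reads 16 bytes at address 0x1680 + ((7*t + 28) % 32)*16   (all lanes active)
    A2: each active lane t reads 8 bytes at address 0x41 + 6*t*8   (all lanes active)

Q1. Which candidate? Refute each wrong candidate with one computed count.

A: A2 gives 3 transactions, not 20
C: A1 gives 6 transactions, not 8
D: A2 gives 24 transactions, not 20
B: all counts match (8,20)

Answer: B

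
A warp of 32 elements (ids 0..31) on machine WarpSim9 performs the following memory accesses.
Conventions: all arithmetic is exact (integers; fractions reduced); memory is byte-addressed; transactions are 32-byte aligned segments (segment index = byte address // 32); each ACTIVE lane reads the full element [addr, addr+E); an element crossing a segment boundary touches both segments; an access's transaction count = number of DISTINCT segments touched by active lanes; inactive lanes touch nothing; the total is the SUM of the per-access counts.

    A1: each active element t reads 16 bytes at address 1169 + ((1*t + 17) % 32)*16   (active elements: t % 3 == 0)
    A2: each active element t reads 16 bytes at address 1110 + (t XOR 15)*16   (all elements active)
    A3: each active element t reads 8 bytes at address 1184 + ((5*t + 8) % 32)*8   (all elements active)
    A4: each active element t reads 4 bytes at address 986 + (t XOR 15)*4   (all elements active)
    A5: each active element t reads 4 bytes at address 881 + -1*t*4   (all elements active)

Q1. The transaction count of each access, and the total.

A1: 16 transactions
A2: 17 transactions
A3: 8 transactions
A4: 5 transactions
A5: 5 transactions

Answer: 16,17,8,5,5; total 51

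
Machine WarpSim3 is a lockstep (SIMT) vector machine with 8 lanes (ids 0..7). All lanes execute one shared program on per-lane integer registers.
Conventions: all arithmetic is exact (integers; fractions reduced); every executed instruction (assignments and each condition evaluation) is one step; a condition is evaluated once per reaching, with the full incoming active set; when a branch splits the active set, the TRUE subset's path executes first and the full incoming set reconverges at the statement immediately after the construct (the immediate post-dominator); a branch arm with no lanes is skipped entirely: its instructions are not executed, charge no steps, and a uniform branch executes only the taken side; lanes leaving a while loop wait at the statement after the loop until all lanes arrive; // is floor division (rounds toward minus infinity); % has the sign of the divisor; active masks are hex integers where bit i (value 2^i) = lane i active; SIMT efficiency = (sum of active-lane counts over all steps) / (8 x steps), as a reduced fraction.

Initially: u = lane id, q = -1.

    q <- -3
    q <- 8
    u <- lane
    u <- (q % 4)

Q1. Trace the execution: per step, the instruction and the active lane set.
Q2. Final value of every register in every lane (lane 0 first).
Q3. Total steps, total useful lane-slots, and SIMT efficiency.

step 0: q <- -3                      0xff
step 1: q <- 8                       0xff
step 2: u <- lane                    0xff
step 3: u <- (q % 4)                 0xff

Answer: 4 steps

u: 0,0,0,0,0,0,0,0
q: 8,8,8,8,8,8,8,8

steps = 4; useful = 32; efficiency = 32/32 = 1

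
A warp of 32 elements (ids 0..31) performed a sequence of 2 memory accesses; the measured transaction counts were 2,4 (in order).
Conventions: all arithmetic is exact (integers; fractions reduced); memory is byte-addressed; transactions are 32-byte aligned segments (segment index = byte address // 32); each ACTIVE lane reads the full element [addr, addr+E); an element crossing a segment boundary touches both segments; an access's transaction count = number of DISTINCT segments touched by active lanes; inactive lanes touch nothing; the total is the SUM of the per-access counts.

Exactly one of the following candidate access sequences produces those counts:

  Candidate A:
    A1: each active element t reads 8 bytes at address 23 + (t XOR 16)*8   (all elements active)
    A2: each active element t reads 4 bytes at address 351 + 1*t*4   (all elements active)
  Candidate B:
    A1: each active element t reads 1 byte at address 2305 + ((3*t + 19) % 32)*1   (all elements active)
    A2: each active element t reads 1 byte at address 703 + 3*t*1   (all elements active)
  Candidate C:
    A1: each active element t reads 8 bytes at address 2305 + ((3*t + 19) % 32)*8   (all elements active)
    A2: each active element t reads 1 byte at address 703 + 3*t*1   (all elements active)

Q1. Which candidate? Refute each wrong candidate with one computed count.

A: A1 gives 9 transactions, not 2
C: A1 gives 9 transactions, not 2
B: all counts match (2,4)

Answer: B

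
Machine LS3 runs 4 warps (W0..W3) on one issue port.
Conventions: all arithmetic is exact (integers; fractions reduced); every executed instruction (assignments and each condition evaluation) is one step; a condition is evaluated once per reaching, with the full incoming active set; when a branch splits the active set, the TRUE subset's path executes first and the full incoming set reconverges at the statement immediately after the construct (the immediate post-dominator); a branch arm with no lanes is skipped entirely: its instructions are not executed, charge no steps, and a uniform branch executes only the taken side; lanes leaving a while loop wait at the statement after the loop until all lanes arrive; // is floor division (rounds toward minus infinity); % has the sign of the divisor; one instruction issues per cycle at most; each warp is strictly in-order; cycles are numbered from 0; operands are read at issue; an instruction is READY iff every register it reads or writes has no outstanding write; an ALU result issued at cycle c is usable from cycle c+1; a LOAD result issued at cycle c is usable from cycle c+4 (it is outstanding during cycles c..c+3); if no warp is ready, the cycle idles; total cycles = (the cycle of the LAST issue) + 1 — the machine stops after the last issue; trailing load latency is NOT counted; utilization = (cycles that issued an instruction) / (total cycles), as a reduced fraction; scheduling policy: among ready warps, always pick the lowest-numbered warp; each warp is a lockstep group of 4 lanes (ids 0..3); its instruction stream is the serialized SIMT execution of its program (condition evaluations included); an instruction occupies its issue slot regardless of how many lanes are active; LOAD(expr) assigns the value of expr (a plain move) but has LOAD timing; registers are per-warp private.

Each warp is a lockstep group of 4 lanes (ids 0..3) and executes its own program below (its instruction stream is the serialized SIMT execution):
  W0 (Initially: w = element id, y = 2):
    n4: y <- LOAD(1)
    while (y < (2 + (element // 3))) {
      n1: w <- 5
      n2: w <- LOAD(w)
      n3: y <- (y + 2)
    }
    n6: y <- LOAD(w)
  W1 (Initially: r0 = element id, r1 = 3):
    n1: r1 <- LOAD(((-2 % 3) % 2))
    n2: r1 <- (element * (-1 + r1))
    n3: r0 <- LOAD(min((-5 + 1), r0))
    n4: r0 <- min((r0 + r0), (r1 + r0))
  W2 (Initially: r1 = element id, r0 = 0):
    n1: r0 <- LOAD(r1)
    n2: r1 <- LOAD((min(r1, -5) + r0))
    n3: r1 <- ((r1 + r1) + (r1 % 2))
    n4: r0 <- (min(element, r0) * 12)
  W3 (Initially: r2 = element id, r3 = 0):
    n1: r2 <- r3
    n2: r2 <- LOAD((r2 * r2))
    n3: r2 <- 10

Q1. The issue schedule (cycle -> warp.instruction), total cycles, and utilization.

cycle 0: W0.I0
cycle 1: W1.I0
cycle 2: W2.I0
cycle 3: W3.I0
cycle 4: W0.I1
cycle 5: W0.I2
cycle 6: W0.I3
cycle 7: W0.I4
cycle 8: W0.I5
cycle 9: W1.I1
cycle 10: W0.I6
cycle 11: W1.I2
cycle 12: W2.I1
cycle 13: W3.I1
cycle 14: idle
cycle 15: W1.I3
cycle 16: W2.I2
cycle 17: W2.I3
cycle 18: W3.I2

Answer: 19 cycles, utilization 18/19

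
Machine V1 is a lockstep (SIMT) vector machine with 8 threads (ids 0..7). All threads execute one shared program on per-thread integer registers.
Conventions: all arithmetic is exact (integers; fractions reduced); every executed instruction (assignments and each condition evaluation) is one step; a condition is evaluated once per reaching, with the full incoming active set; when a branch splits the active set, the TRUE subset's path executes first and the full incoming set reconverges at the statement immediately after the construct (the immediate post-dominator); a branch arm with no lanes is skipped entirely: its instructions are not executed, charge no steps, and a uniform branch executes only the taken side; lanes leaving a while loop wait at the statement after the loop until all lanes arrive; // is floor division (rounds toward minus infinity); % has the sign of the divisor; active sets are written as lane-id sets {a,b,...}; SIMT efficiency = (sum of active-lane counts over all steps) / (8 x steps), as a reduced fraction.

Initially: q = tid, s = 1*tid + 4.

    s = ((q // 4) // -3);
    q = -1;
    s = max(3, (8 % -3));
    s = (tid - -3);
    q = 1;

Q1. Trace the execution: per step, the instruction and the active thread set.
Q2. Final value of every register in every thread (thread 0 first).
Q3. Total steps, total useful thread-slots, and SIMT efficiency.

step 0: s <- ((q // 4) // -3)        {0,1,2,3,4,5,6,7}
step 1: q <- -1                      {0,1,2,3,4,5,6,7}
step 2: s <- max(3, (8 % -3))        {0,1,2,3,4,5,6,7}
step 3: s <- (tid - -3)              {0,1,2,3,4,5,6,7}
step 4: q <- 1                       {0,1,2,3,4,5,6,7}

Answer: 5 steps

q: 1,1,1,1,1,1,1,1
s: 3,4,5,6,7,8,9,10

steps = 5; useful = 40; efficiency = 40/40 = 1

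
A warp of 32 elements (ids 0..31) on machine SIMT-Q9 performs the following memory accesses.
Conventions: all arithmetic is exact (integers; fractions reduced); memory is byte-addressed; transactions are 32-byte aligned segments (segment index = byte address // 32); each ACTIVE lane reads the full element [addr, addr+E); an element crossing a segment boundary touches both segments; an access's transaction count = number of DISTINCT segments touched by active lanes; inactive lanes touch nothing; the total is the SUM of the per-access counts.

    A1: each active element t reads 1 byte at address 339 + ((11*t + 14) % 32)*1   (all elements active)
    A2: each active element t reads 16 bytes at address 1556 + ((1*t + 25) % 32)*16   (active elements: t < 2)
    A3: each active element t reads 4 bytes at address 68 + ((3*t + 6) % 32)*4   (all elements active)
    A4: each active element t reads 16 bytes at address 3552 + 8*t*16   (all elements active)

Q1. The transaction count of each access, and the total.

A1: 2 transactions
A2: 2 transactions
A3: 5 transactions
A4: 32 transactions

Answer: 2,2,5,32; total 41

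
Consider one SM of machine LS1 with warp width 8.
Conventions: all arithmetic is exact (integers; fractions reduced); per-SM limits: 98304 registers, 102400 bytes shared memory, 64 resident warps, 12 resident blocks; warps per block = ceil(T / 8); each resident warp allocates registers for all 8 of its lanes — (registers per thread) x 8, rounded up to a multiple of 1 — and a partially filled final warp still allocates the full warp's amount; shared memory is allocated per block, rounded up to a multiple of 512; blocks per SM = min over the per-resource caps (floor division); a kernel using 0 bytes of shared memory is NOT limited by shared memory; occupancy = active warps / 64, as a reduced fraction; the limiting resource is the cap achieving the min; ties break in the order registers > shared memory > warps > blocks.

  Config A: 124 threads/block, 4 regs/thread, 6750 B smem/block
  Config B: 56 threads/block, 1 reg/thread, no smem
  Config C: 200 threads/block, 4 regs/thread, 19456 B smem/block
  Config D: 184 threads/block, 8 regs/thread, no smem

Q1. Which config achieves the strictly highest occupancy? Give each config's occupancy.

occupancies: A 1, B 63/64, C 25/32, D 23/32

Answer: A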